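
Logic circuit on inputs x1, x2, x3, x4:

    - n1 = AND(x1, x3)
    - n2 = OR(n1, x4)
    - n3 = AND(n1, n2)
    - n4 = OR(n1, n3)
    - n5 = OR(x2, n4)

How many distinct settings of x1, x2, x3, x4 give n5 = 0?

6

n5 = OR(x2, n4) must be 0, so both x2 = 0 and n4 = 0.
n4 = OR(n1, n3) must be 0, so both n1 = 0 and n3 = 0.
n1 = AND(x1, x3) must be 0, so at least one of x1, x3 is 0.
Enumerating the 16 input combinations, 6 give n5 = 0 and 10 give n5 = 1.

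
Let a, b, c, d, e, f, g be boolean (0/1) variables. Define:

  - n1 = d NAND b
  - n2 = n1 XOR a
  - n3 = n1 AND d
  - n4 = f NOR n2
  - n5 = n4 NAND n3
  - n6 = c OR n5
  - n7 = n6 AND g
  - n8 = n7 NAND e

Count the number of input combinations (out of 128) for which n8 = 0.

31

n8 = n7 NAND e must be 0, so both n7 = 1 and e = 1.
n7 = n6 AND g must be 1, so both n6 = 1 and g = 1.
Enumerating the 128 input combinations, 31 give n8 = 0 and 97 give n8 = 1.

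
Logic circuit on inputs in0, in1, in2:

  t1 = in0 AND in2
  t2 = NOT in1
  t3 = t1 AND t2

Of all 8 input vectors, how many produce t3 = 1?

t3 = t1 AND t2 must be 1, so both t1 = 1 and t2 = 1.
t1 = in0 AND in2 must be 1, so both in0 = 1 and in2 = 1.
Enumerating the 8 input combinations, 1 give t3 = 1 and 7 give t3 = 0.

1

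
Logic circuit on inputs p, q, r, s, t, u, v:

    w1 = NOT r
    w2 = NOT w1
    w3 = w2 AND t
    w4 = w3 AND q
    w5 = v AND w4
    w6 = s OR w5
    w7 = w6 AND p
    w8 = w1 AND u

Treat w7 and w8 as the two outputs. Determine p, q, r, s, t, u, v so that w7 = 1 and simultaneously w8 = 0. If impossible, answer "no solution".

p=1, q=0, r=1, s=1, t=0, u=1, v=0

Check with p=1, q=0, r=1, s=1, t=0, u=1, v=0:
w1 = NOT r = NOT 1 = 0
w2 = NOT w1 = NOT 0 = 1
w3 = w2 AND t = 1 AND 0 = 0
w4 = w3 AND q = 0 AND 0 = 0
w5 = v AND w4 = 0 AND 0 = 0
w6 = s OR w5 = 1 OR 0 = 1
w7 = w6 AND p = 1 AND 1 = 1
w8 = w1 AND u = 0 AND 1 = 0
So w7 = 1 and w8 = 0.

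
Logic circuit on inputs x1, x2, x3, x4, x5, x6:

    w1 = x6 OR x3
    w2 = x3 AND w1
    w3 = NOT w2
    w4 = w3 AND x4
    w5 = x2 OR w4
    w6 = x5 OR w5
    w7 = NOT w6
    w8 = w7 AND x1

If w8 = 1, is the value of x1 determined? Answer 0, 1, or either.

1

w8 = w7 AND x1 must be 1, so both w7 = 1 and x1 = 1.
w7 = NOT w6 must be 1, so w6 = 0.
w6 = x5 OR w5 must be 0, so both x5 = 0 and w5 = 0.
Every assignment with w8 = 1 has x1 = 1; there are 6 such assignment(s).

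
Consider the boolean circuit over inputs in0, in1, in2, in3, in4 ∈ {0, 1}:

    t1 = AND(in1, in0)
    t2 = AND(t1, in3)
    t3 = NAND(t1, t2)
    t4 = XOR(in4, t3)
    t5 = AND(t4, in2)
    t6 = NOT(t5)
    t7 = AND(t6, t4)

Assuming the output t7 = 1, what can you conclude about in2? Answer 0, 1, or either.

t7 = AND(t6, t4) must be 1, so both t6 = 1 and t4 = 1.
t6 = NOT(t5) must be 1, so t5 = 0.
Every assignment with t7 = 1 has in2 = 0; there are 8 such assignment(s).

0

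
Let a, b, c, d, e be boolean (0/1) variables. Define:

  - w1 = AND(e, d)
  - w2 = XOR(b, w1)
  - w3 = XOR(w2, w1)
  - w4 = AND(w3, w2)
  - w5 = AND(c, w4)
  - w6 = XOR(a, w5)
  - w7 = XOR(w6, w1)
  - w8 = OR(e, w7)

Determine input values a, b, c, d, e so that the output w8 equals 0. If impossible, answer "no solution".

w8 = OR(e, w7) must be 0, so both e = 0 and w7 = 0.
w7 = XOR(w6, w1) must be 0, so w6 and w1 are equal.
Check with a=1, b=1, c=1, d=0, e=0:
w1 = AND(e, d) = AND(0, 0) = 0
w2 = XOR(b, w1) = XOR(1, 0) = 1
w3 = XOR(w2, w1) = XOR(1, 0) = 1
w4 = AND(w3, w2) = AND(1, 1) = 1
w5 = AND(c, w4) = AND(1, 1) = 1
w6 = XOR(a, w5) = XOR(1, 1) = 0
w7 = XOR(w6, w1) = XOR(0, 0) = 0
w8 = OR(e, w7) = OR(0, 0) = 0
So w8 = 0 as required.

a=1, b=1, c=1, d=0, e=0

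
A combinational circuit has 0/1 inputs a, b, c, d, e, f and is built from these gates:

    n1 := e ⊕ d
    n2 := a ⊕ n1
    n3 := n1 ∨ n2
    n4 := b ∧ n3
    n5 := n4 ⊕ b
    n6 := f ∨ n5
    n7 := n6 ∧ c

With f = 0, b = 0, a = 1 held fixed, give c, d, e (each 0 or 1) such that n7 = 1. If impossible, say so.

With f = 0, b = 0, a = 1 fixed, none of the 8 settings of c, d, e give n7 = 1.
For example, with c=0, d=1, e=1:
n1 = e ⊕ d = 1 ⊕ 1 = 0
n2 = a ⊕ n1 = 1 ⊕ 0 = 1
n3 = n1 ∨ n2 = 0 ∨ 1 = 1
n4 = b ∧ n3 = 0 ∧ 1 = 0
n5 = n4 ⊕ b = 0 ⊕ 0 = 0
n6 = f ∨ n5 = 0 ∨ 0 = 0
n7 = n6 ∧ c = 0 ∧ 0 = 0
giving n7 = 0 ≠ 1.

no solution exists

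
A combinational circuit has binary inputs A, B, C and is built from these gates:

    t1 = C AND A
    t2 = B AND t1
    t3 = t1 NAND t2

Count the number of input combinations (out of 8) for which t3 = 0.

1

t3 = t1 NAND t2 must be 0, so both t1 = 1 and t2 = 1.
t1 = C AND A must be 1, so both C = 1 and A = 1.
t2 = B AND t1 must be 1, so both B = 1 and t1 = 1.
Satisfying assignments:
  A=1, B=1, C=1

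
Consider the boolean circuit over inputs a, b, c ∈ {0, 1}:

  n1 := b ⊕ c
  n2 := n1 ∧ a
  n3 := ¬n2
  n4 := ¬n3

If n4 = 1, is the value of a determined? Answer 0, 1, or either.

1

n4 = ¬n3 must be 1, so n3 = 0.
n3 = ¬n2 must be 0, so n2 = 1.
Every assignment with n4 = 1 has a = 1; there are 2 such assignment(s).
  a=1, b=0, c=1
  a=1, b=1, c=0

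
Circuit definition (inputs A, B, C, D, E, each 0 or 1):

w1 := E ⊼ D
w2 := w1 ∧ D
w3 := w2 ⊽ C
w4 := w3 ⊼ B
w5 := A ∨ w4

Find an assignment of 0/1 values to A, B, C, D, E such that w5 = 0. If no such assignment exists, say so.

w5 = A ∨ w4 must be 0, so both A = 0 and w4 = 0.
Check with A=0, B=1, C=0, D=1, E=1:
w1 = E ⊼ D = 1 ⊼ 1 = 0
w2 = w1 ∧ D = 0 ∧ 1 = 0
w3 = w2 ⊽ C = 0 ⊽ 0 = 1
w4 = w3 ⊼ B = 1 ⊼ 1 = 0
w5 = A ∨ w4 = 0 ∨ 0 = 0
So w5 = 0 as required.

A=0, B=1, C=0, D=1, E=1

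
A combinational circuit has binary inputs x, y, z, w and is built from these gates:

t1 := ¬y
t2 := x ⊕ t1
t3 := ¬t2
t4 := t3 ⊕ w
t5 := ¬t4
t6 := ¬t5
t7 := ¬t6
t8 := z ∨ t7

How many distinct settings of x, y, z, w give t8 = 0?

t8 = z ∨ t7 must be 0, so both z = 0 and t7 = 0.
Satisfying assignments:
  x=0, y=0, z=0, w=1
  x=0, y=1, z=0, w=0
  x=1, y=0, z=0, w=0
  x=1, y=1, z=0, w=1

4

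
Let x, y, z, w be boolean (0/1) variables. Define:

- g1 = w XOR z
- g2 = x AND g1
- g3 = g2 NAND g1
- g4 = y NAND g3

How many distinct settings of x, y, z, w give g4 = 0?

g4 = y NAND g3 must be 0, so both y = 1 and g3 = 1.
g3 = g2 NAND g1 must be 1, so at least one of g2, g1 is 0.
Satisfying assignments:
  x=0, y=1, z=0, w=0
  x=0, y=1, z=0, w=1
  x=0, y=1, z=1, w=0
  x=0, y=1, z=1, w=1
  x=1, y=1, z=0, w=0
  x=1, y=1, z=1, w=1

6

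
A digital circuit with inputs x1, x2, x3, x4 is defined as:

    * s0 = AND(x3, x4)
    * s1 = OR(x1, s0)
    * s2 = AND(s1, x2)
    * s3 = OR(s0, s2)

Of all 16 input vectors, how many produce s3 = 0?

9

s3 = OR(s0, s2) must be 0, so both s0 = 0 and s2 = 0.
Enumerating the 16 input combinations, 9 give s3 = 0 and 7 give s3 = 1.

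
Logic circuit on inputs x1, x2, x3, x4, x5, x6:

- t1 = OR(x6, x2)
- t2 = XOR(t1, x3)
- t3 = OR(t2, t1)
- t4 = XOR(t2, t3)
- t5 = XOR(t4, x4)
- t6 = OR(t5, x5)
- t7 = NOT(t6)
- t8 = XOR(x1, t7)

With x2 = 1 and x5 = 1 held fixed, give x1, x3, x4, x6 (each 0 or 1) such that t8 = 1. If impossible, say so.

Check with x2 = 1 and x5 = 1 and x1=1, x3=1, x4=0, x6=0:
t1 = OR(x6, x2) = OR(0, 1) = 1
t2 = XOR(t1, x3) = XOR(1, 1) = 0
t3 = OR(t2, t1) = OR(0, 1) = 1
t4 = XOR(t2, t3) = XOR(0, 1) = 1
t5 = XOR(t4, x4) = XOR(1, 0) = 1
t6 = OR(t5, x5) = OR(1, 1) = 1
t7 = NOT(t6) = NOT 1 = 0
t8 = XOR(x1, t7) = XOR(1, 0) = 1
So t8 = 1.

x1=1 x3=1 x4=0 x6=0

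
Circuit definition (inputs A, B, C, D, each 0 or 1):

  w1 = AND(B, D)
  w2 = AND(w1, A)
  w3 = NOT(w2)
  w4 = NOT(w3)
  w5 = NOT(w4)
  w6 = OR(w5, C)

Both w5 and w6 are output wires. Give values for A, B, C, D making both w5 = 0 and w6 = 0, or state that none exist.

Check with A=1 B=1 C=0 D=1:
w1 = AND(B, D) = AND(1, 1) = 1
w2 = AND(w1, A) = AND(1, 1) = 1
w3 = NOT(w2) = NOT 1 = 0
w4 = NOT(w3) = NOT 0 = 1
w5 = NOT(w4) = NOT 1 = 0
w6 = OR(w5, C) = OR(0, 0) = 0
So w5 = 0 and w6 = 0.

A=1 B=1 C=0 D=1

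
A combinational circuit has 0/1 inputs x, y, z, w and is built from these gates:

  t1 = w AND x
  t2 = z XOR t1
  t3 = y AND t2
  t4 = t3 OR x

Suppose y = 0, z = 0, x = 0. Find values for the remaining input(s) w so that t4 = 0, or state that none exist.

w=0

t4 = t3 OR x must be 0, so both t3 = 0 and x = 0.
Check with y = 0, z = 0, x = 0 and w=0:
t1 = w AND x = 0 AND 0 = 0
t2 = z XOR t1 = 0 XOR 0 = 0
t3 = y AND t2 = 0 AND 0 = 0
t4 = t3 OR x = 0 OR 0 = 0
So t4 = 0.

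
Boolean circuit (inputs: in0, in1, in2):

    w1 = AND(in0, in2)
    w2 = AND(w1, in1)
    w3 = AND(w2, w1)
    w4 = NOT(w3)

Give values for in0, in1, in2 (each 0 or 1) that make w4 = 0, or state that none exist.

in0=1, in1=1, in2=1

w4 = NOT(w3) must be 0, so w3 = 1.
Check with in0=1, in1=1, in2=1:
w1 = AND(in0, in2) = AND(1, 1) = 1
w2 = AND(w1, in1) = AND(1, 1) = 1
w3 = AND(w2, w1) = AND(1, 1) = 1
w4 = NOT(w3) = NOT 1 = 0
So w4 = 0 as required.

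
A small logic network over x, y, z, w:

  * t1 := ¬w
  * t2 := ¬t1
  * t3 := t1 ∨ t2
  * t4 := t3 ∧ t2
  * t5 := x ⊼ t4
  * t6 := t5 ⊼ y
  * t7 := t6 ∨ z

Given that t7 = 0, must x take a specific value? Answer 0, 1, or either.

Both values of x occur among assignments with t7 = 0:
  x=0: x=0, y=1, z=0, w=0
  x=1: x=1, y=1, z=0, w=0

either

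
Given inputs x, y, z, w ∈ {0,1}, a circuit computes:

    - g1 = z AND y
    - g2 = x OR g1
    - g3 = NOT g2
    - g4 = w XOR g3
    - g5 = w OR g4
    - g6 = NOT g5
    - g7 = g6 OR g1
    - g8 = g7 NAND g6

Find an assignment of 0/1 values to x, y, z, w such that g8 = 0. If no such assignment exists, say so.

x=1, y=1, z=1, w=0

g8 = g7 NAND g6 must be 0, so both g7 = 1 and g6 = 1.
Check with x=1, y=1, z=1, w=0:
g1 = z AND y = 1 AND 1 = 1
g2 = x OR g1 = 1 OR 1 = 1
g3 = NOT g2 = NOT 1 = 0
g4 = w XOR g3 = 0 XOR 0 = 0
g5 = w OR g4 = 0 OR 0 = 0
g6 = NOT g5 = NOT 0 = 1
g7 = g6 OR g1 = 1 OR 1 = 1
g8 = g7 NAND g6 = 1 NAND 1 = 0
So g8 = 0 as required.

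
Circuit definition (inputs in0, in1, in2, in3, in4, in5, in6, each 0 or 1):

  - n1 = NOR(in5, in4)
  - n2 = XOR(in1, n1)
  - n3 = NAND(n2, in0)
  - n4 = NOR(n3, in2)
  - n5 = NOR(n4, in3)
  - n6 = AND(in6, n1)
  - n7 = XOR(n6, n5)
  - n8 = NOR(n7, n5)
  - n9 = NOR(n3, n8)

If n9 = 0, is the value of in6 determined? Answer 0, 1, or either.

Both values of in6 occur among assignments with n9 = 0:
  in6=0: in0=0, in1=0, in2=0, in3=0, in4=0, in5=0, in6=0
  in6=1: in0=0, in1=0, in2=0, in3=0, in4=0, in5=0, in6=1

either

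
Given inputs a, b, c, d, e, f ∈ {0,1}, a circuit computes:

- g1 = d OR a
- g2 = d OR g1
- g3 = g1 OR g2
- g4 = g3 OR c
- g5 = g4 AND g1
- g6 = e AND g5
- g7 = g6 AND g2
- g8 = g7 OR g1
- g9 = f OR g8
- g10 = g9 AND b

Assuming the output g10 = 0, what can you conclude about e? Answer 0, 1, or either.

Both values of e occur among assignments with g10 = 0:
  e=0: a=0, b=0, c=0, d=0, e=0, f=0
  e=1: a=0, b=0, c=0, d=0, e=1, f=0

either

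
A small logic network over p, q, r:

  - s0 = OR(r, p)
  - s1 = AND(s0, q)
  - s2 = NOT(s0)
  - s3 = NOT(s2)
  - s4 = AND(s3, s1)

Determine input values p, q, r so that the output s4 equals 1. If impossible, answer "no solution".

Check with p=0, q=1, r=1:
s0 = OR(r, p) = OR(1, 0) = 1
s1 = AND(s0, q) = AND(1, 1) = 1
s2 = NOT(s0) = NOT 1 = 0
s3 = NOT(s2) = NOT 0 = 1
s4 = AND(s3, s1) = AND(1, 1) = 1
So s4 = 1 as required.

p=0, q=1, r=1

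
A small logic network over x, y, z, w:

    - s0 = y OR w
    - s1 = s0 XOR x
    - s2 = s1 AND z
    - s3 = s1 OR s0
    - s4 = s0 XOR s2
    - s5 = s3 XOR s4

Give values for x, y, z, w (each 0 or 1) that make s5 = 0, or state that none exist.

x=0, y=0, z=0, w=1

s5 = s3 XOR s4 must be 0, so s3 and s4 are equal.
Check with x=0, y=0, z=0, w=1:
s0 = y OR w = 0 OR 1 = 1
s1 = s0 XOR x = 1 XOR 0 = 1
s2 = s1 AND z = 1 AND 0 = 0
s3 = s1 OR s0 = 1 OR 1 = 1
s4 = s0 XOR s2 = 1 XOR 0 = 1
s5 = s3 XOR s4 = 1 XOR 1 = 0
So s5 = 0 as required.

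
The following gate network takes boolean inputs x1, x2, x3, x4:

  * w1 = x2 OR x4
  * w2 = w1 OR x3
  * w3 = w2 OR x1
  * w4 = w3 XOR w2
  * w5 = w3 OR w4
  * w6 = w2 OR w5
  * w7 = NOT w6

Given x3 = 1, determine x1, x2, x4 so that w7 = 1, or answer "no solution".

no solution exists

With x3 = 1 fixed, none of the 8 settings of x1, x2, x4 give w7 = 1.
For example, with x1=0, x2=1, x4=1:
w1 = x2 OR x4 = 1 OR 1 = 1
w2 = w1 OR x3 = 1 OR 1 = 1
w3 = w2 OR x1 = 1 OR 0 = 1
w4 = w3 XOR w2 = 1 XOR 1 = 0
w5 = w3 OR w4 = 1 OR 0 = 1
w6 = w2 OR w5 = 1 OR 1 = 1
w7 = NOT w6 = NOT 1 = 0
giving w7 = 0 ≠ 1.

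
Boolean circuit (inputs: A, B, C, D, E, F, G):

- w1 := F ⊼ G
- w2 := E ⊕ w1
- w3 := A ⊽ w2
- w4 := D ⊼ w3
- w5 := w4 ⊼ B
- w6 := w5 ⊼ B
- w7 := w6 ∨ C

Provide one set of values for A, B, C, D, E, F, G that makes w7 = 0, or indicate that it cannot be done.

Check with A=0, B=1, C=0, D=1, E=1, F=0, G=0:
w1 = F ⊼ G = 0 ⊼ 0 = 1
w2 = E ⊕ w1 = 1 ⊕ 1 = 0
w3 = A ⊽ w2 = 0 ⊽ 0 = 1
w4 = D ⊼ w3 = 1 ⊼ 1 = 0
w5 = w4 ⊼ B = 0 ⊼ 1 = 1
w6 = w5 ⊼ B = 1 ⊼ 1 = 0
w7 = w6 ∨ C = 0 ∨ 0 = 0
So w7 = 0 as required.

A=0, B=1, C=0, D=1, E=1, F=0, G=0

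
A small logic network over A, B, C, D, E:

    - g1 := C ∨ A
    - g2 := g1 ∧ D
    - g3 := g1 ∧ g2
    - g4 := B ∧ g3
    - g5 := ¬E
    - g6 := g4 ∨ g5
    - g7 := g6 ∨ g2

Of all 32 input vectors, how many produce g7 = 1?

g7 = g6 ∨ g2 must be 1, so at least one of g6, g2 is 1.
Enumerating the 32 input combinations, 22 give g7 = 1 and 10 give g7 = 0.

22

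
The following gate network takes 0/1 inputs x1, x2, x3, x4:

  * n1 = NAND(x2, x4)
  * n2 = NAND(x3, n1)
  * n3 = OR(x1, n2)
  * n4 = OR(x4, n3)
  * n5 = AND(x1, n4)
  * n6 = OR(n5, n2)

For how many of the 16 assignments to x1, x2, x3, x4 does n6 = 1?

13

n6 = OR(n5, n2) must be 1, so at least one of n5, n2 is 1.
Enumerating the 16 input combinations, 13 give n6 = 1 and 3 give n6 = 0.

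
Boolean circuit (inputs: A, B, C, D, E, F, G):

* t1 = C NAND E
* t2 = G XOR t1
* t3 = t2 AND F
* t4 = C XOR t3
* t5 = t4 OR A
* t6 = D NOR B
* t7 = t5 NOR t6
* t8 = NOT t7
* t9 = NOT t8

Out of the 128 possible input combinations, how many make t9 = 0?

t9 = NOT t8 must be 0, so t8 = 1.
t8 = NOT t7 must be 1, so t7 = 0.
Enumerating the 128 input combinations, 104 give t9 = 0 and 24 give t9 = 1.

104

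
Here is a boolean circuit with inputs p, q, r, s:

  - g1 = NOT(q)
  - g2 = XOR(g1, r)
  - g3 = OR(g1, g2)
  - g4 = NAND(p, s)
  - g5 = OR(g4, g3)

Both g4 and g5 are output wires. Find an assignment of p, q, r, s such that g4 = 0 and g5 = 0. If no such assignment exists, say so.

Check with p=1, q=1, r=0, s=1:
g1 = NOT(q) = NOT 1 = 0
g2 = XOR(g1, r) = XOR(0, 0) = 0
g3 = OR(g1, g2) = OR(0, 0) = 0
g4 = NAND(p, s) = NAND(1, 1) = 0
g5 = OR(g4, g3) = OR(0, 0) = 0
So g4 = 0 and g5 = 0.

p=1, q=1, r=0, s=1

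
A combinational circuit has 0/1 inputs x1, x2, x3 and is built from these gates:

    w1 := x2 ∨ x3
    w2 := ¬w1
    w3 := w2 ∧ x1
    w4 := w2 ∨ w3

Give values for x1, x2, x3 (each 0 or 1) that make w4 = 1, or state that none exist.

Check with x1=1, x2=0, x3=0:
w1 = x2 ∨ x3 = 0 ∨ 0 = 0
w2 = ¬w1 = ¬0 = 1
w3 = w2 ∧ x1 = 1 ∧ 1 = 1
w4 = w2 ∨ w3 = 1 ∨ 1 = 1
So w4 = 1 as required.

x1=1, x2=0, x3=0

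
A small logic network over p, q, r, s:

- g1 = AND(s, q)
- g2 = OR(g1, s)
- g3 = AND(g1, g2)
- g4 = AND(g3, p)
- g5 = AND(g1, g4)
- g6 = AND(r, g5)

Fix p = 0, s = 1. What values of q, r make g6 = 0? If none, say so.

Check with p = 0, s = 1 and q=1, r=0:
g1 = AND(s, q) = AND(1, 1) = 1
g2 = OR(g1, s) = OR(1, 1) = 1
g3 = AND(g1, g2) = AND(1, 1) = 1
g4 = AND(g3, p) = AND(1, 0) = 0
g5 = AND(g1, g4) = AND(1, 0) = 0
g6 = AND(r, g5) = AND(0, 0) = 0
So g6 = 0.

q=1 r=0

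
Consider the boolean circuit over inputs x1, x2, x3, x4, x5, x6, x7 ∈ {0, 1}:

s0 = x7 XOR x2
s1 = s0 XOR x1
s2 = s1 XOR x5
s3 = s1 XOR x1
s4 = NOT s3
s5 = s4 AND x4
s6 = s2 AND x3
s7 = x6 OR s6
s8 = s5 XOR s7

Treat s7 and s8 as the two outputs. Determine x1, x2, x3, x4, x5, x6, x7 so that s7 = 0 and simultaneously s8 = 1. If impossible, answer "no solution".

Check with x1=0, x2=1, x3=0, x4=1, x5=1, x6=0, x7=1:
s0 = x7 XOR x2 = 1 XOR 1 = 0
s1 = s0 XOR x1 = 0 XOR 0 = 0
s2 = s1 XOR x5 = 0 XOR 1 = 1
s3 = s1 XOR x1 = 0 XOR 0 = 0
s4 = NOT s3 = NOT 0 = 1
s5 = s4 AND x4 = 1 AND 1 = 1
s6 = s2 AND x3 = 1 AND 0 = 0
s7 = x6 OR s6 = 0 OR 0 = 0
s8 = s5 XOR s7 = 1 XOR 0 = 1
So s7 = 0 and s8 = 1.

x1=0, x2=1, x3=0, x4=1, x5=1, x6=0, x7=1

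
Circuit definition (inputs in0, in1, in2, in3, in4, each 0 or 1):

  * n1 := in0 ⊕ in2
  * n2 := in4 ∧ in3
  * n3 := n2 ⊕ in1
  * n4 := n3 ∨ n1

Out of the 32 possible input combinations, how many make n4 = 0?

8

n4 = n3 ∨ n1 must be 0, so both n3 = 0 and n1 = 0.
Enumerating the 32 input combinations, 8 give n4 = 0 and 24 give n4 = 1.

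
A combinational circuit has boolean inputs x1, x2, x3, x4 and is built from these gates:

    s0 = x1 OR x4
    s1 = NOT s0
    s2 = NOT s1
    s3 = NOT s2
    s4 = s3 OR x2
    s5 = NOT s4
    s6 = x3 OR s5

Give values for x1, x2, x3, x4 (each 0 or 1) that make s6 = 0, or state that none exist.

s6 = x3 OR s5 must be 0, so both x3 = 0 and s5 = 0.
Check with x1=0, x2=1, x3=0, x4=0:
s0 = x1 OR x4 = 0 OR 0 = 0
s1 = NOT s0 = NOT 0 = 1
s2 = NOT s1 = NOT 1 = 0
s3 = NOT s2 = NOT 0 = 1
s4 = s3 OR x2 = 1 OR 1 = 1
s5 = NOT s4 = NOT 1 = 0
s6 = x3 OR s5 = 0 OR 0 = 0
So s6 = 0 as required.

x1=0, x2=1, x3=0, x4=0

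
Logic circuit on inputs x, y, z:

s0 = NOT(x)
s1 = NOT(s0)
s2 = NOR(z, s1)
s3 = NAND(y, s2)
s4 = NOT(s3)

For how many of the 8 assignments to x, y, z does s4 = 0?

7

s4 = NOT(s3) must be 0, so s3 = 1.
Enumerating the 8 input combinations, 7 give s4 = 0 and 1 give s4 = 1.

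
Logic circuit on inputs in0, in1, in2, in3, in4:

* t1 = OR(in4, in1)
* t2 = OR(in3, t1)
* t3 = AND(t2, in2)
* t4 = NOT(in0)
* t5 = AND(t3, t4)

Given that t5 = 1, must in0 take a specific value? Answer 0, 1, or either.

t5 = AND(t3, t4) must be 1, so both t3 = 1 and t4 = 1.
Every assignment with t5 = 1 has in0 = 0; there are 7 such assignment(s).

0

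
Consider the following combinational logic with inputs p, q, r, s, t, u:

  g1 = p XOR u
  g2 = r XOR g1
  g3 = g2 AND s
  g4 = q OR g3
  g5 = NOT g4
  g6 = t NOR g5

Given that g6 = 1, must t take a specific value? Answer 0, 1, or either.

0

g6 = t NOR g5 must be 1, so both t = 0 and g5 = 0.
g5 = NOT g4 must be 0, so g4 = 1.
g4 = q OR g3 must be 1, so at least one of q, g3 is 1.
Every assignment with g6 = 1 has t = 0; there are 20 such assignment(s).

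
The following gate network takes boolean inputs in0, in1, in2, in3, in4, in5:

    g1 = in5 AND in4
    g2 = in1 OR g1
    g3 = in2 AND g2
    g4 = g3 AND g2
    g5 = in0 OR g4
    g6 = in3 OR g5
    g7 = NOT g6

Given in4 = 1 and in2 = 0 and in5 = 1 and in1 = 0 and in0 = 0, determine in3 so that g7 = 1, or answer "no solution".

in3=0

g7 = NOT g6 must be 1, so g6 = 0.
Check with in4 = 1 and in2 = 0 and in5 = 1 and in1 = 0 and in0 = 0 and in3=0:
g1 = in5 AND in4 = 1 AND 1 = 1
g2 = in1 OR g1 = 0 OR 1 = 1
g3 = in2 AND g2 = 0 AND 1 = 0
g4 = g3 AND g2 = 0 AND 1 = 0
g5 = in0 OR g4 = 0 OR 0 = 0
g6 = in3 OR g5 = 0 OR 0 = 0
g7 = NOT g6 = NOT 0 = 1
So g7 = 1.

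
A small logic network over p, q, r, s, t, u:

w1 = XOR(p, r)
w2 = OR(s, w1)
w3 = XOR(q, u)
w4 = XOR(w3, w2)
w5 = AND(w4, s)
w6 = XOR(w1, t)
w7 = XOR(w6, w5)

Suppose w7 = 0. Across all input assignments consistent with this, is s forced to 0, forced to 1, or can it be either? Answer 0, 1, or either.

Both values of s occur among assignments with w7 = 0:
  s=0: p=0, q=0, r=0, s=0, t=0, u=0
  s=1: p=0, q=0, r=0, s=1, t=0, u=1

either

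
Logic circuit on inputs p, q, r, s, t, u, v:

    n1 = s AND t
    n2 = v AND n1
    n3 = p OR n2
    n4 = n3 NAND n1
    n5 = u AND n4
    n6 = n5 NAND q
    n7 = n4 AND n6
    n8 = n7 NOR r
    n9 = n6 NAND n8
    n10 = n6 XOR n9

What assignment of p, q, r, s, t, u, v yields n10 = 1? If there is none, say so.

p=0, q=1, r=1, s=1, t=0, u=1, v=1

Check with p=0, q=1, r=1, s=1, t=0, u=1, v=1:
n1 = s AND t = 1 AND 0 = 0
n2 = v AND n1 = 1 AND 0 = 0
n3 = p OR n2 = 0 OR 0 = 0
n4 = n3 NAND n1 = 0 NAND 0 = 1
n5 = u AND n4 = 1 AND 1 = 1
n6 = n5 NAND q = 1 NAND 1 = 0
n7 = n4 AND n6 = 1 AND 0 = 0
n8 = n7 NOR r = 0 NOR 1 = 0
n9 = n6 NAND n8 = 0 NAND 0 = 1
n10 = n6 XOR n9 = 0 XOR 1 = 1
So n10 = 1 as required.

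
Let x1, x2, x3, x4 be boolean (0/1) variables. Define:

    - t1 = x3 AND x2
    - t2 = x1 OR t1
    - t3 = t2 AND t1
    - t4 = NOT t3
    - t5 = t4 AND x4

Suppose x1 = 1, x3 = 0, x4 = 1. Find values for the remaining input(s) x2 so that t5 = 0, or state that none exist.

With x1 = 1, x3 = 0, x4 = 1 fixed, none of the 2 settings of x2 give t5 = 0.
For example, with x2=1:
t1 = x3 AND x2 = 0 AND 1 = 0
t2 = x1 OR t1 = 1 OR 0 = 1
t3 = t2 AND t1 = 1 AND 0 = 0
t4 = NOT t3 = NOT 0 = 1
t5 = t4 AND x4 = 1 AND 1 = 1
giving t5 = 1 ≠ 0.

no solution exists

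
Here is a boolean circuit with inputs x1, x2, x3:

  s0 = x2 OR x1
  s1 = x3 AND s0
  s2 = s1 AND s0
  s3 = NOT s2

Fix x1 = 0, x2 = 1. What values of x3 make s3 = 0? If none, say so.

x3=1

s3 = NOT s2 must be 0, so s2 = 1.
s2 = s1 AND s0 must be 1, so both s1 = 1 and s0 = 1.
Check with x1 = 0, x2 = 1 and x3=1:
s0 = x2 OR x1 = 1 OR 0 = 1
s1 = x3 AND s0 = 1 AND 1 = 1
s2 = s1 AND s0 = 1 AND 1 = 1
s3 = NOT s2 = NOT 1 = 0
So s3 = 0.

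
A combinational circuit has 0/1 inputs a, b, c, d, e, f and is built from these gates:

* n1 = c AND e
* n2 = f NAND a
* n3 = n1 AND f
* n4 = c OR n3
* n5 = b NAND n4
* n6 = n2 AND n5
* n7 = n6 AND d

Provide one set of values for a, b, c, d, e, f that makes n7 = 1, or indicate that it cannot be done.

n7 = n6 AND d must be 1, so both n6 = 1 and d = 1.
n6 = n2 AND n5 must be 1, so both n2 = 1 and n5 = 1.
Check with a=0, b=1, c=0, d=1, e=0, f=0:
n1 = c AND e = 0 AND 0 = 0
n2 = f NAND a = 0 NAND 0 = 1
n3 = n1 AND f = 0 AND 0 = 0
n4 = c OR n3 = 0 OR 0 = 0
n5 = b NAND n4 = 1 NAND 0 = 1
n6 = n2 AND n5 = 1 AND 1 = 1
n7 = n6 AND d = 1 AND 1 = 1
So n7 = 1 as required.

a=0, b=1, c=0, d=1, e=0, f=0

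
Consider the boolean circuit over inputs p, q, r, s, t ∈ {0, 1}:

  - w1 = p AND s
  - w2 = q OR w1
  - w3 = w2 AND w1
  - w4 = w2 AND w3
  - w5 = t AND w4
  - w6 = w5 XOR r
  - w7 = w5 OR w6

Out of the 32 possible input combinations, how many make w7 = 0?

w7 = w5 OR w6 must be 0, so both w5 = 0 and w6 = 0.
w5 = t AND w4 must be 0, so at least one of t, w4 is 0.
w6 = w5 XOR r must be 0, so w5 and r are equal.
Enumerating the 32 input combinations, 14 give w7 = 0 and 18 give w7 = 1.

14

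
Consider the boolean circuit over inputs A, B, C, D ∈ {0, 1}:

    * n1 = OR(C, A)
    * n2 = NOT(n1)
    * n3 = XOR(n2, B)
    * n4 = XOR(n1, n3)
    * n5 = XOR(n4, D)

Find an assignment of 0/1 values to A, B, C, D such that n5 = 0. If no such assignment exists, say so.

n5 = XOR(n4, D) must be 0, so n4 and D are equal.
Check with A=1, B=1, C=0, D=0:
n1 = OR(C, A) = OR(0, 1) = 1
n2 = NOT(n1) = NOT 1 = 0
n3 = XOR(n2, B) = XOR(0, 1) = 1
n4 = XOR(n1, n3) = XOR(1, 1) = 0
n5 = XOR(n4, D) = XOR(0, 0) = 0
So n5 = 0 as required.

A=1, B=1, C=0, D=0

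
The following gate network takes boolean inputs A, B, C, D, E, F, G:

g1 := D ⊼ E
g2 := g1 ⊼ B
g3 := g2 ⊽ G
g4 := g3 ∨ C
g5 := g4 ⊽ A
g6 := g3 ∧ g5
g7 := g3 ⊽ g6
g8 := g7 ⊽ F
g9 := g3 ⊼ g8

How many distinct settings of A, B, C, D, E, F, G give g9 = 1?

g9 = g3 ⊼ g8 must be 1, so at least one of g3, g8 is 0.
Enumerating the 128 input combinations, 116 give g9 = 1 and 12 give g9 = 0.

116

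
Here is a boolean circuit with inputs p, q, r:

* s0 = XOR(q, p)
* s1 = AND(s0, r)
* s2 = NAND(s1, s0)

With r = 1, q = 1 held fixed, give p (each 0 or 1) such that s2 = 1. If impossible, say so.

s2 = NAND(s1, s0) must be 1, so at least one of s1, s0 is 0.
Check with r = 1, q = 1 and p=1:
s0 = XOR(q, p) = XOR(1, 1) = 0
s1 = AND(s0, r) = AND(0, 1) = 0
s2 = NAND(s1, s0) = NAND(0, 0) = 1
So s2 = 1.

p=1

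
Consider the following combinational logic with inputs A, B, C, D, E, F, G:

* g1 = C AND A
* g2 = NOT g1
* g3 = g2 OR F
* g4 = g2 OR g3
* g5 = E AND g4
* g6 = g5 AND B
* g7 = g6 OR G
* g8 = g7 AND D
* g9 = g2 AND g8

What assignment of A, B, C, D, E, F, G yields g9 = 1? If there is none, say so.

g9 = g2 AND g8 must be 1, so both g2 = 1 and g8 = 1.
Check with A=1, B=0, C=0, D=1, E=0, F=0, G=1:
g1 = C AND A = 0 AND 1 = 0
g2 = NOT g1 = NOT 0 = 1
g3 = g2 OR F = 1 OR 0 = 1
g4 = g2 OR g3 = 1 OR 1 = 1
g5 = E AND g4 = 0 AND 1 = 0
g6 = g5 AND B = 0 AND 0 = 0
g7 = g6 OR G = 0 OR 1 = 1
g8 = g7 AND D = 1 AND 1 = 1
g9 = g2 AND g8 = 1 AND 1 = 1
So g9 = 1 as required.

A=1, B=0, C=0, D=1, E=0, F=0, G=1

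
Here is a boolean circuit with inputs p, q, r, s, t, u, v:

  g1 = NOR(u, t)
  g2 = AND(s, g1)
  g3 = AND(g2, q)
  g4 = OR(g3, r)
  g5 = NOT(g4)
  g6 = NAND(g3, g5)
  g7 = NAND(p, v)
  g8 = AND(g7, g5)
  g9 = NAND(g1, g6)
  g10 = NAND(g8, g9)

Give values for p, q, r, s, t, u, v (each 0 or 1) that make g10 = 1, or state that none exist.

p=0 q=1 r=1 s=0 t=1 u=1 v=1

g10 = NAND(g8, g9) must be 1, so at least one of g8, g9 is 0.
Check with p=0 q=1 r=1 s=0 t=1 u=1 v=1:
g1 = NOR(u, t) = NOR(1, 1) = 0
g2 = AND(s, g1) = AND(0, 0) = 0
g3 = AND(g2, q) = AND(0, 1) = 0
g4 = OR(g3, r) = OR(0, 1) = 1
g5 = NOT(g4) = NOT 1 = 0
g6 = NAND(g3, g5) = NAND(0, 0) = 1
g7 = NAND(p, v) = NAND(0, 1) = 1
g8 = AND(g7, g5) = AND(1, 0) = 0
g9 = NAND(g1, g6) = NAND(0, 1) = 1
g10 = NAND(g8, g9) = NAND(0, 1) = 1
So g10 = 1 as required.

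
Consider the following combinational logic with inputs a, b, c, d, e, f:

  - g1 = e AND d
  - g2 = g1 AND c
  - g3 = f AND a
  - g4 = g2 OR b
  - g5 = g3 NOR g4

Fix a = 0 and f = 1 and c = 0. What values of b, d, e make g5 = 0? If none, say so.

Check with a = 0 and f = 1 and c = 0 and b=1, d=0, e=0:
g1 = e AND d = 0 AND 0 = 0
g2 = g1 AND c = 0 AND 0 = 0
g3 = f AND a = 1 AND 0 = 0
g4 = g2 OR b = 0 OR 1 = 1
g5 = g3 NOR g4 = 0 NOR 1 = 0
So g5 = 0.

b=1, d=0, e=0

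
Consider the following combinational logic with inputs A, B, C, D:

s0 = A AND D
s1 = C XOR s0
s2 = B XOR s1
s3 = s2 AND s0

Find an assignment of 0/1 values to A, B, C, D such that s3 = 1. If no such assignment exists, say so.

Check with A=1, B=0, C=0, D=1:
s0 = A AND D = 1 AND 1 = 1
s1 = C XOR s0 = 0 XOR 1 = 1
s2 = B XOR s1 = 0 XOR 1 = 1
s3 = s2 AND s0 = 1 AND 1 = 1
So s3 = 1 as required.

A=1, B=0, C=0, D=1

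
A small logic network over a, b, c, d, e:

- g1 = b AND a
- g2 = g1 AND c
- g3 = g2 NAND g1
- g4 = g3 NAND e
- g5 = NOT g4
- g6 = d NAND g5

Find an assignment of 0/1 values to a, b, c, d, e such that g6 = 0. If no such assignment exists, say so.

a=1 b=0 c=1 d=1 e=1

g6 = d NAND g5 must be 0, so both d = 1 and g5 = 1.
g5 = NOT g4 must be 1, so g4 = 0.
g4 = g3 NAND e must be 0, so both g3 = 1 and e = 1.
Check with a=1 b=0 c=1 d=1 e=1:
g1 = b AND a = 0 AND 1 = 0
g2 = g1 AND c = 0 AND 1 = 0
g3 = g2 NAND g1 = 0 NAND 0 = 1
g4 = g3 NAND e = 1 NAND 1 = 0
g5 = NOT g4 = NOT 0 = 1
g6 = d NAND g5 = 1 NAND 1 = 0
So g6 = 0 as required.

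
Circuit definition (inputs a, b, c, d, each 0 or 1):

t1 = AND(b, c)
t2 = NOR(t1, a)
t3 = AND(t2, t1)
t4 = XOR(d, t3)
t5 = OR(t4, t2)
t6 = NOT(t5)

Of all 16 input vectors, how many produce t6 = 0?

t6 = NOT(t5) must be 0, so t5 = 1.
Enumerating the 16 input combinations, 11 give t6 = 0 and 5 give t6 = 1.

11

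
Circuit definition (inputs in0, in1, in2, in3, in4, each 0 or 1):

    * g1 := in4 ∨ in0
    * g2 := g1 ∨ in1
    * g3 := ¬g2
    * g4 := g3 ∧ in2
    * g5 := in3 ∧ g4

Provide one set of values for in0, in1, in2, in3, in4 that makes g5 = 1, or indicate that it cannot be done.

g5 = in3 ∧ g4 must be 1, so both in3 = 1 and g4 = 1.
g4 = g3 ∧ in2 must be 1, so both g3 = 1 and in2 = 1.
Check with in0=0, in1=0, in2=1, in3=1, in4=0:
g1 = in4 ∨ in0 = 0 ∨ 0 = 0
g2 = g1 ∨ in1 = 0 ∨ 0 = 0
g3 = ¬g2 = ¬0 = 1
g4 = g3 ∧ in2 = 1 ∧ 1 = 1
g5 = in3 ∧ g4 = 1 ∧ 1 = 1
So g5 = 1 as required.

in0=0, in1=0, in2=1, in3=1, in4=0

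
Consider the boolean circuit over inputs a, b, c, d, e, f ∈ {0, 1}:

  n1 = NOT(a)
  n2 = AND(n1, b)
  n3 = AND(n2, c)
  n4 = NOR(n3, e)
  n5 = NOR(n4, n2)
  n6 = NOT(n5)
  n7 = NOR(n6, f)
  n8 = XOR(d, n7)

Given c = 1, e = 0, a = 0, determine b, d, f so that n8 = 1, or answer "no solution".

b=0, d=1, f=0

n8 = XOR(d, n7) must be 1, so d and n7 differ.
Check with c = 1, e = 0, a = 0 and b=0, d=1, f=0:
n1 = NOT(a) = NOT 0 = 1
n2 = AND(n1, b) = AND(1, 0) = 0
n3 = AND(n2, c) = AND(0, 1) = 0
n4 = NOR(n3, e) = NOR(0, 0) = 1
n5 = NOR(n4, n2) = NOR(1, 0) = 0
n6 = NOT(n5) = NOT 0 = 1
n7 = NOR(n6, f) = NOR(1, 0) = 0
n8 = XOR(d, n7) = XOR(1, 0) = 1
So n8 = 1.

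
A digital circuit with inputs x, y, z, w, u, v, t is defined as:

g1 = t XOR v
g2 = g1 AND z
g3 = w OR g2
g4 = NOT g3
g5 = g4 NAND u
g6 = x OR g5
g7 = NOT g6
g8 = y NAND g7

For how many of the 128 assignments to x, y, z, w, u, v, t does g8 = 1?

122

g8 = y NAND g7 must be 1, so at least one of y, g7 is 0.
Enumerating the 128 input combinations, 122 give g8 = 1 and 6 give g8 = 0.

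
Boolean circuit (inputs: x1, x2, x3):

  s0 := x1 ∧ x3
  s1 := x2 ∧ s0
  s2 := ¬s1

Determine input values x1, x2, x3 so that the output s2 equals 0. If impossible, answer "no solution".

x1=1, x2=1, x3=1

s2 = ¬s1 must be 0, so s1 = 1.
s1 = x2 ∧ s0 must be 1, so both x2 = 1 and s0 = 1.
Check with x1=1, x2=1, x3=1:
s0 = x1 ∧ x3 = 1 ∧ 1 = 1
s1 = x2 ∧ s0 = 1 ∧ 1 = 1
s2 = ¬s1 = ¬1 = 0
So s2 = 0 as required.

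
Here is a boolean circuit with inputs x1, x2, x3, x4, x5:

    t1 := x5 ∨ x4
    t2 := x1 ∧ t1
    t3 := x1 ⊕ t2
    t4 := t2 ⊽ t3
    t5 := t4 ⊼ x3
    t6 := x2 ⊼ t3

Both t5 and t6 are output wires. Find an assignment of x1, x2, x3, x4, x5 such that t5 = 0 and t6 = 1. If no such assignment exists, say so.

x1=0 x2=0 x3=1 x4=1 x5=1

Check with x1=0 x2=0 x3=1 x4=1 x5=1:
t1 = x5 ∨ x4 = 1 ∨ 1 = 1
t2 = x1 ∧ t1 = 0 ∧ 1 = 0
t3 = x1 ⊕ t2 = 0 ⊕ 0 = 0
t4 = t2 ⊽ t3 = 0 ⊽ 0 = 1
t5 = t4 ⊼ x3 = 1 ⊼ 1 = 0
t6 = x2 ⊼ t3 = 0 ⊼ 0 = 1
So t5 = 0 and t6 = 1.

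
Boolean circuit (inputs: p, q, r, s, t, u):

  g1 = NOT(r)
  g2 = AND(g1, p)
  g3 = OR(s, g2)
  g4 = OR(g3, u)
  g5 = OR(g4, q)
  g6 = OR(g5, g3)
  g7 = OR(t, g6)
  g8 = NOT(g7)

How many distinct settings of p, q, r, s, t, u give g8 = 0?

61

g8 = NOT(g7) must be 0, so g7 = 1.
g7 = OR(t, g6) must be 1, so at least one of t, g6 is 1.
Enumerating the 64 input combinations, 61 give g8 = 0 and 3 give g8 = 1.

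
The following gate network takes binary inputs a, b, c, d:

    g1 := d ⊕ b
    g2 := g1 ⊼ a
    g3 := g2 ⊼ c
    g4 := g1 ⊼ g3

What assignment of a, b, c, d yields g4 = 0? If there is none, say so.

g4 = g1 ⊼ g3 must be 0, so both g1 = 1 and g3 = 1.
g1 = d ⊕ b must be 1, so d and b differ.
g3 = g2 ⊼ c must be 1, so at least one of g2, c is 0.
Check with a=1, b=0, c=0, d=1:
g1 = d ⊕ b = 1 ⊕ 0 = 1
g2 = g1 ⊼ a = 1 ⊼ 1 = 0
g3 = g2 ⊼ c = 0 ⊼ 0 = 1
g4 = g1 ⊼ g3 = 1 ⊼ 1 = 0
So g4 = 0 as required.

a=1, b=0, c=0, d=1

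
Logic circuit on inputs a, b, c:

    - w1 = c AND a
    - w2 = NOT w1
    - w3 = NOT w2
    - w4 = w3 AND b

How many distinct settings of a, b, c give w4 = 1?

1

w4 = w3 AND b must be 1, so both w3 = 1 and b = 1.
w3 = NOT w2 must be 1, so w2 = 0.
w2 = NOT w1 must be 0, so w1 = 1.
Satisfying assignments:
  a=1, b=1, c=1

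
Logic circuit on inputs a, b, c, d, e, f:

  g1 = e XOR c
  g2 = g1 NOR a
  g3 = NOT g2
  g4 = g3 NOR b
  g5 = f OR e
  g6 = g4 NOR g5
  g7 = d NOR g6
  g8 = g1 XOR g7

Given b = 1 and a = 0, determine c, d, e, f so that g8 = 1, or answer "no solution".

c=1 d=0 e=1 f=0

g8 = g1 XOR g7 must be 1, so g1 and g7 differ.
Check with b = 1 and a = 0 and c=1, d=0, e=1, f=0:
g1 = e XOR c = 1 XOR 1 = 0
g2 = g1 NOR a = 0 NOR 0 = 1
g3 = NOT g2 = NOT 1 = 0
g4 = g3 NOR b = 0 NOR 1 = 0
g5 = f OR e = 0 OR 1 = 1
g6 = g4 NOR g5 = 0 NOR 1 = 0
g7 = d NOR g6 = 0 NOR 0 = 1
g8 = g1 XOR g7 = 0 XOR 1 = 1
So g8 = 1.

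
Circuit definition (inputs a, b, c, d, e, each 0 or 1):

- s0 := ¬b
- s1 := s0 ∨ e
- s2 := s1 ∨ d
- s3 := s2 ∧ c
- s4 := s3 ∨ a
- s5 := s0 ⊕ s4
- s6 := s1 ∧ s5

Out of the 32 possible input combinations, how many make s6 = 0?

22

s6 = s1 ∧ s5 must be 0, so at least one of s1, s5 is 0.
Enumerating the 32 input combinations, 22 give s6 = 0 and 10 give s6 = 1.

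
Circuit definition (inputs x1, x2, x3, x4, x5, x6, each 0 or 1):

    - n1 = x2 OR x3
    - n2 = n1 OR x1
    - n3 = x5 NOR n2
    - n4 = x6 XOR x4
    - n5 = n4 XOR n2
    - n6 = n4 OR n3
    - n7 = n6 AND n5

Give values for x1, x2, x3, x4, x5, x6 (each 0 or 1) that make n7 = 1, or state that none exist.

n7 = n6 AND n5 must be 1, so both n6 = 1 and n5 = 1.
n6 = n4 OR n3 must be 1, so at least one of n4, n3 is 1.
n5 = n4 XOR n2 must be 1, so n4 and n2 differ.
Check with x1=0, x2=0, x3=0, x4=0, x5=0, x6=1:
n1 = x2 OR x3 = 0 OR 0 = 0
n2 = n1 OR x1 = 0 OR 0 = 0
n3 = x5 NOR n2 = 0 NOR 0 = 1
n4 = x6 XOR x4 = 1 XOR 0 = 1
n5 = n4 XOR n2 = 1 XOR 0 = 1
n6 = n4 OR n3 = 1 OR 1 = 1
n7 = n6 AND n5 = 1 AND 1 = 1
So n7 = 1 as required.

x1=0, x2=0, x3=0, x4=0, x5=0, x6=1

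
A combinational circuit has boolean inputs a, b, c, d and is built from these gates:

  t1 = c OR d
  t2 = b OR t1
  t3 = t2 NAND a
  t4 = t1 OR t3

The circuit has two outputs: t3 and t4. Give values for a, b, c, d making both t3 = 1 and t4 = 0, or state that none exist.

Across all 16 input combinations, none give both t3 = 1 and t4 = 0.

no solution exists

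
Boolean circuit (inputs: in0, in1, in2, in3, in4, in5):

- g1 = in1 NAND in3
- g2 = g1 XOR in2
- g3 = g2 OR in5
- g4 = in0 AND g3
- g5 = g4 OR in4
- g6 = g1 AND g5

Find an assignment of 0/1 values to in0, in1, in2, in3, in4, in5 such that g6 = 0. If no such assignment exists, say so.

Check with in0=0, in1=1, in2=0, in3=1, in4=1, in5=1:
g1 = in1 NAND in3 = 1 NAND 1 = 0
g2 = g1 XOR in2 = 0 XOR 0 = 0
g3 = g2 OR in5 = 0 OR 1 = 1
g4 = in0 AND g3 = 0 AND 1 = 0
g5 = g4 OR in4 = 0 OR 1 = 1
g6 = g1 AND g5 = 0 AND 1 = 0
So g6 = 0 as required.

in0=0, in1=1, in2=0, in3=1, in4=1, in5=1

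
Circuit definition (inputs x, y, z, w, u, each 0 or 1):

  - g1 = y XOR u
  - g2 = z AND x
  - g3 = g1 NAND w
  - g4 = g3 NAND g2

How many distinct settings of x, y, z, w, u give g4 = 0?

g4 = g3 NAND g2 must be 0, so both g3 = 1 and g2 = 1.
g3 = g1 NAND w must be 1, so at least one of g1, w is 0.
Satisfying assignments:
  x=1, y=0, z=1, w=0, u=0
  x=1, y=0, z=1, w=0, u=1
  x=1, y=0, z=1, w=1, u=0
  x=1, y=1, z=1, w=0, u=0
  x=1, y=1, z=1, w=0, u=1
  x=1, y=1, z=1, w=1, u=1

6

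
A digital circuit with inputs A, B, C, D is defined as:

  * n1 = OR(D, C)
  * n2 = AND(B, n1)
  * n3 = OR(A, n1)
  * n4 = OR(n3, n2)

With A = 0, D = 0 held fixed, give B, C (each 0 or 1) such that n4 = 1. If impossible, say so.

B=0, C=1

Check with A = 0, D = 0 and B=0, C=1:
n1 = OR(D, C) = OR(0, 1) = 1
n2 = AND(B, n1) = AND(0, 1) = 0
n3 = OR(A, n1) = OR(0, 1) = 1
n4 = OR(n3, n2) = OR(1, 0) = 1
So n4 = 1.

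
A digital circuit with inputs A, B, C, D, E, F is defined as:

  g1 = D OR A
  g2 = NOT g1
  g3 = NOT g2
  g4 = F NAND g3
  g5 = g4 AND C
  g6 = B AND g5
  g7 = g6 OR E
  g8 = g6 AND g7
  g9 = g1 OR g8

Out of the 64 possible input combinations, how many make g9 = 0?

12

g9 = g1 OR g8 must be 0, so both g1 = 0 and g8 = 0.
g1 = D OR A must be 0, so both D = 0 and A = 0.
Enumerating the 64 input combinations, 12 give g9 = 0 and 52 give g9 = 1.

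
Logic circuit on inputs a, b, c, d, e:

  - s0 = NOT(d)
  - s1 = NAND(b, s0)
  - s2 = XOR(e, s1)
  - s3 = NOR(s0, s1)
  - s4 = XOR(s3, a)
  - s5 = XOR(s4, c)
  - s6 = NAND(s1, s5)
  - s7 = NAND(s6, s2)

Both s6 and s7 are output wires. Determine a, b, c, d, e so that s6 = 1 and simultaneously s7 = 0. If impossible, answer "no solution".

Check with a=1 b=1 c=1 d=0 e=1:
s0 = NOT(d) = NOT 0 = 1
s1 = NAND(b, s0) = NAND(1, 1) = 0
s2 = XOR(e, s1) = XOR(1, 0) = 1
s3 = NOR(s0, s1) = NOR(1, 0) = 0
s4 = XOR(s3, a) = XOR(0, 1) = 1
s5 = XOR(s4, c) = XOR(1, 1) = 0
s6 = NAND(s1, s5) = NAND(0, 0) = 1
s7 = NAND(s6, s2) = NAND(1, 1) = 0
So s6 = 1 and s7 = 0.

a=1 b=1 c=1 d=0 e=1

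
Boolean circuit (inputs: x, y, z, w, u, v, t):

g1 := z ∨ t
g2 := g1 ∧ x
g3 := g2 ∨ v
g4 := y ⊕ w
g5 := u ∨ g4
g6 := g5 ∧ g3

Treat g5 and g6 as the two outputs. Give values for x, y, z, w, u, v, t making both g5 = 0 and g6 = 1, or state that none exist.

Across all 128 input combinations, none give both g5 = 0 and g6 = 1.

no solution exists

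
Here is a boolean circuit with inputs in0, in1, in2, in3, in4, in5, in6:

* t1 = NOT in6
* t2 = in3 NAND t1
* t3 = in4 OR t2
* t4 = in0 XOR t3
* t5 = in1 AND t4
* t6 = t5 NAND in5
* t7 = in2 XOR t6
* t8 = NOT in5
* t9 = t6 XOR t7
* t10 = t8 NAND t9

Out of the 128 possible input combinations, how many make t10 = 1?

96

t10 = t8 NAND t9 must be 1, so at least one of t8, t9 is 0.
Enumerating the 128 input combinations, 96 give t10 = 1 and 32 give t10 = 0.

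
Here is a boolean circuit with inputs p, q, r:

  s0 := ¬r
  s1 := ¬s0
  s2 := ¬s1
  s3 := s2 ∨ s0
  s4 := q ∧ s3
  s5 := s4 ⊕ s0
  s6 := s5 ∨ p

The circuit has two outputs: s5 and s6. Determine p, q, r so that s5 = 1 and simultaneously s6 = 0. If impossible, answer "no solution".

no solution exists

Across all 8 input combinations, none give both s5 = 1 and s6 = 0.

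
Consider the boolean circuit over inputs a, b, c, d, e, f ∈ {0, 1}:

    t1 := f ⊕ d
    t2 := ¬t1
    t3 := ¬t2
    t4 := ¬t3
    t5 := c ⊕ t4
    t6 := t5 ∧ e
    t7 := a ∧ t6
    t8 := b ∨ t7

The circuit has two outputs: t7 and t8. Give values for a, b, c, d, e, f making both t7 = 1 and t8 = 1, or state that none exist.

Check with a=1, b=0, c=1, d=1, e=1, f=0:
t1 = f ⊕ d = 0 ⊕ 1 = 1
t2 = ¬t1 = ¬1 = 0
t3 = ¬t2 = ¬0 = 1
t4 = ¬t3 = ¬1 = 0
t5 = c ⊕ t4 = 1 ⊕ 0 = 1
t6 = t5 ∧ e = 1 ∧ 1 = 1
t7 = a ∧ t6 = 1 ∧ 1 = 1
t8 = b ∨ t7 = 0 ∨ 1 = 1
So t7 = 1 and t8 = 1.

a=1, b=0, c=1, d=1, e=1, f=0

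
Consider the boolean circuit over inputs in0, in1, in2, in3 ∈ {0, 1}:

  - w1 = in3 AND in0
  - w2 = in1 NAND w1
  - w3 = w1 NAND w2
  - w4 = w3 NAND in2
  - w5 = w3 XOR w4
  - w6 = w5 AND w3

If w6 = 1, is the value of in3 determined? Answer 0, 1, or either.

Both values of in3 occur among assignments with w6 = 1:
  in3=0: in0=0, in1=0, in2=1, in3=0
  in3=1: in0=0, in1=0, in2=1, in3=1

either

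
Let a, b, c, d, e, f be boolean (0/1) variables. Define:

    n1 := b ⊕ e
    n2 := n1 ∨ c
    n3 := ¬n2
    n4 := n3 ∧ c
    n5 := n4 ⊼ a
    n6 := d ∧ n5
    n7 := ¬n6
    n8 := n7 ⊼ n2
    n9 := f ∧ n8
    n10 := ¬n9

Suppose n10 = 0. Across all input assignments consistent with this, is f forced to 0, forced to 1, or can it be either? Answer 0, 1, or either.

n10 = ¬n9 must be 0, so n9 = 1.
n9 = f ∧ n8 must be 1, so both f = 1 and n8 = 1.
n8 = n7 ⊼ n2 must be 1, so at least one of n7, n2 is 0.
Every assignment with n10 = 0 has f = 1; there are 20 such assignment(s).

1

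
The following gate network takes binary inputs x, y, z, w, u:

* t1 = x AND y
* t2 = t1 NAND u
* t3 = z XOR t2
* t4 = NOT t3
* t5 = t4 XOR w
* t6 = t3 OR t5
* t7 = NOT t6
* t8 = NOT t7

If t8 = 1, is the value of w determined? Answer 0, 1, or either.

Both values of w occur among assignments with t8 = 1:
  w=0: x=0, y=0, z=0, w=0, u=0
  w=1: x=0, y=0, z=0, w=1, u=0

either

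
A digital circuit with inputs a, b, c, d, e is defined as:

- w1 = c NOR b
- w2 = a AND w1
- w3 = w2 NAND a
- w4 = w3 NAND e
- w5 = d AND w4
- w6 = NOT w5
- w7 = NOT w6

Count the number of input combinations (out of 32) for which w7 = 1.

9

w7 = NOT w6 must be 1, so w6 = 0.
w6 = NOT w5 must be 0, so w5 = 1.
Enumerating the 32 input combinations, 9 give w7 = 1 and 23 give w7 = 0.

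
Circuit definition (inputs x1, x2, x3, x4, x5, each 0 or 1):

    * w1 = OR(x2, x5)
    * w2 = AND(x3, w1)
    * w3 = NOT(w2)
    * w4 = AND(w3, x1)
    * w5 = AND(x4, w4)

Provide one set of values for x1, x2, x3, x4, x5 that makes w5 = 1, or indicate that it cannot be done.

x1=1, x2=0, x3=0, x4=1, x5=0

w5 = AND(x4, w4) must be 1, so both x4 = 1 and w4 = 1.
Check with x1=1, x2=0, x3=0, x4=1, x5=0:
w1 = OR(x2, x5) = OR(0, 0) = 0
w2 = AND(x3, w1) = AND(0, 0) = 0
w3 = NOT(w2) = NOT 0 = 1
w4 = AND(w3, x1) = AND(1, 1) = 1
w5 = AND(x4, w4) = AND(1, 1) = 1
So w5 = 1 as required.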